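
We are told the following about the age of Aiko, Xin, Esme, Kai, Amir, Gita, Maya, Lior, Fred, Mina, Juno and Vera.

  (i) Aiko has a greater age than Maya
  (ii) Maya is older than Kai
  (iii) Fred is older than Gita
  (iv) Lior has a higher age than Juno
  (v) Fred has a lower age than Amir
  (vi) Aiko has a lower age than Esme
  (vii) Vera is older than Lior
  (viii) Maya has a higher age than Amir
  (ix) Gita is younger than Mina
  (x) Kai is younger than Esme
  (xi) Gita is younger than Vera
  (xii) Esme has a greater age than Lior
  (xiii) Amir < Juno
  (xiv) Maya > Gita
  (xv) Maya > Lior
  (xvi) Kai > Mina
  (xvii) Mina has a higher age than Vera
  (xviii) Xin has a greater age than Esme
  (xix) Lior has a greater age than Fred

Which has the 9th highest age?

Juno

Chaining the given pairs: Gita < Fred < Amir < Juno < Lior < Vera < Mina < Kai < Maya < Aiko < Esme < Xin.
The 9th largest is Juno.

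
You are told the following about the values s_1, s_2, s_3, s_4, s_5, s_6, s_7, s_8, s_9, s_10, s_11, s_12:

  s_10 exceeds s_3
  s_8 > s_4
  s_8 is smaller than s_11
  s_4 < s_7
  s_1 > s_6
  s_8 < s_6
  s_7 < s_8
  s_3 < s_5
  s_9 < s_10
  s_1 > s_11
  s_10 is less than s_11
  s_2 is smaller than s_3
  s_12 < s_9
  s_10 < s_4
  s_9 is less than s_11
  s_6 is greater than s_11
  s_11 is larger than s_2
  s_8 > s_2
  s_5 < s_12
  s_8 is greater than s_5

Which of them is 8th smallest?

s_7

Chaining the given pairs: s_2 < s_3 < s_5 < s_12 < s_9 < s_10 < s_4 < s_7 < s_8 < s_11 < s_6 < s_1.
Counting 8 from the smallest end gives s_7.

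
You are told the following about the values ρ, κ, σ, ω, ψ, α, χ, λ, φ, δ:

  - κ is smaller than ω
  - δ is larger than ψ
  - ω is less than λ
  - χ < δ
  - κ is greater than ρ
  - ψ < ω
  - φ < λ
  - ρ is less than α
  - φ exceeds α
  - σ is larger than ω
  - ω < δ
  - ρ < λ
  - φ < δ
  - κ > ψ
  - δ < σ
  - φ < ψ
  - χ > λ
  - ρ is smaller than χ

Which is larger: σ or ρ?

The relevant relations are ρ < α; α < φ; φ < ψ; ψ < κ; κ < ω; ω < λ; λ < χ; χ < δ; δ < σ.
Together: ρ < α < φ < ψ < κ < ω < λ < χ < δ < σ.
So ρ < σ; σ is the larger of the two.

σ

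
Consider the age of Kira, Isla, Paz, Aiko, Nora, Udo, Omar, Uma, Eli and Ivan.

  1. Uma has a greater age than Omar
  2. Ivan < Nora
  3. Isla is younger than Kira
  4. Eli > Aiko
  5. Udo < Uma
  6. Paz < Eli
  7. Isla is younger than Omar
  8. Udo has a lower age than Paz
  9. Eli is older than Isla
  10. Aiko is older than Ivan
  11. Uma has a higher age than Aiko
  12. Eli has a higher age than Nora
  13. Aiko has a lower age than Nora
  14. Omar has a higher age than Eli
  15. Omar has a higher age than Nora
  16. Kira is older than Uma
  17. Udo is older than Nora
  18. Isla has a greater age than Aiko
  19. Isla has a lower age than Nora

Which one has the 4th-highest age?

Eli

Chaining the given pairs: Ivan < Aiko < Isla < Nora < Udo < Paz < Eli < Omar < Uma < Kira.
Counting 4 from the largest end gives Eli.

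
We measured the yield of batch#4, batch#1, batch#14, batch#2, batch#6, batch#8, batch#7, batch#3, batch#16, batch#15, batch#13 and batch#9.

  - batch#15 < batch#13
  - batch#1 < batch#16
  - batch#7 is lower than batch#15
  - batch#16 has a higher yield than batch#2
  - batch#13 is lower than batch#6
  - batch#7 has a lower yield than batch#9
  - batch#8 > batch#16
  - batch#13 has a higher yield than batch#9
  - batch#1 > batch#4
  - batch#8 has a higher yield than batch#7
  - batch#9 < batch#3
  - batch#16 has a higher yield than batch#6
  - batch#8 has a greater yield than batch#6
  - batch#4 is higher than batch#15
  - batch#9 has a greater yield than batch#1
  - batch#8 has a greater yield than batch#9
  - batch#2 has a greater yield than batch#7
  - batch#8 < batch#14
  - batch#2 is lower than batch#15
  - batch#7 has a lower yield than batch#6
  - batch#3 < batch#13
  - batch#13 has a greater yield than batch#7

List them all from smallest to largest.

batch#7 < batch#2 < batch#15 < batch#4 < batch#1 < batch#9 < batch#3 < batch#13 < batch#6 < batch#16 < batch#8 < batch#14

Each adjacent pair is fixed by a given relation: batch#7 < batch#2; batch#2 < batch#15; batch#15 < batch#4; batch#4 < batch#1; batch#1 < batch#9; batch#9 < batch#3; batch#3 < batch#13; batch#13 < batch#6; batch#6 < batch#16; batch#16 < batch#8; batch#8 < batch#14. Chaining them end to end gives the full order.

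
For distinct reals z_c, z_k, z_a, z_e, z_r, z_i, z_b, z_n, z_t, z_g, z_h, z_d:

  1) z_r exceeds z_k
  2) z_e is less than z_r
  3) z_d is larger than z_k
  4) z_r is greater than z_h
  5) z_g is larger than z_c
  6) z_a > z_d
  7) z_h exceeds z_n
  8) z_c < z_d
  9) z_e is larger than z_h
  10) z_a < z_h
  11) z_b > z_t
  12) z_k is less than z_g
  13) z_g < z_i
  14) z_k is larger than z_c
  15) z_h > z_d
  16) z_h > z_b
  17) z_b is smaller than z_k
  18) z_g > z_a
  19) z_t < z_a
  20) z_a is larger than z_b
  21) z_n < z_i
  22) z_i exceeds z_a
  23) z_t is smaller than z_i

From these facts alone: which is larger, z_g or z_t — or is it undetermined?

z_g

Link the given pairs in sequence: z_t < z_b; z_b < z_k; z_k < z_d; z_d < z_a; z_a < z_g.
Chaining these gives z_t < z_b < z_k < z_d < z_a < z_g.
So z_g is larger.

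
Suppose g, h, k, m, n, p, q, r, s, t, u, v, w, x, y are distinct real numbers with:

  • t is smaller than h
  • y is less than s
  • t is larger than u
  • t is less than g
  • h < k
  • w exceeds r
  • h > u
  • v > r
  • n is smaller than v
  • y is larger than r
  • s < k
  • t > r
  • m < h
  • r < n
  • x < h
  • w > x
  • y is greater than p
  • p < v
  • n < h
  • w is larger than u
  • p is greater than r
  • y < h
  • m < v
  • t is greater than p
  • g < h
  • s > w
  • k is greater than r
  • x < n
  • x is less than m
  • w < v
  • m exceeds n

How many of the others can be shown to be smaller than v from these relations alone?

7

The elements the relations force below v are x, u, r, p, n, m, w — no chain reaches any other.
That is 7.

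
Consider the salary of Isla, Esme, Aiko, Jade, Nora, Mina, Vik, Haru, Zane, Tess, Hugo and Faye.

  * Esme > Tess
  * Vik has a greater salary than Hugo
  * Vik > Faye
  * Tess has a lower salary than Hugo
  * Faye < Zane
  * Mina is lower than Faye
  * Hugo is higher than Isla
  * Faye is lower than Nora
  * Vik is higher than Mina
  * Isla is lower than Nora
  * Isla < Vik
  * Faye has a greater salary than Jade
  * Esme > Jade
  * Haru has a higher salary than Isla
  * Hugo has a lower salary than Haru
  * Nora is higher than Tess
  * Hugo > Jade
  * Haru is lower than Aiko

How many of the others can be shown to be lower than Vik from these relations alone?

6

Directly below Vik: Mina, Isla, Faye, Hugo.
One step further: Jade, Tess (6 so far).
Nothing else is reachable below Vik; 6 in all.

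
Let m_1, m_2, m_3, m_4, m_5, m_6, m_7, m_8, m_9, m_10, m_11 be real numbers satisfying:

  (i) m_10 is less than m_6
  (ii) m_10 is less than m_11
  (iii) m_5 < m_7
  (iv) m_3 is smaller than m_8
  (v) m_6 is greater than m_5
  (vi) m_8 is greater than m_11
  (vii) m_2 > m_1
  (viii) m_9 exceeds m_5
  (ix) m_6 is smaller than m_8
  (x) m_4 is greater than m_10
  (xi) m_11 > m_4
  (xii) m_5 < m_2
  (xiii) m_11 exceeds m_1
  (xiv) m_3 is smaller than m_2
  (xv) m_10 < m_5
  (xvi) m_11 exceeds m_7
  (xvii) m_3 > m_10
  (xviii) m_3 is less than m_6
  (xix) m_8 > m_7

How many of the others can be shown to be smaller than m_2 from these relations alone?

The elements the relations force below m_2 are m_10, m_3, m_5, m_1 — no chain reaches any other.
That is 4.

4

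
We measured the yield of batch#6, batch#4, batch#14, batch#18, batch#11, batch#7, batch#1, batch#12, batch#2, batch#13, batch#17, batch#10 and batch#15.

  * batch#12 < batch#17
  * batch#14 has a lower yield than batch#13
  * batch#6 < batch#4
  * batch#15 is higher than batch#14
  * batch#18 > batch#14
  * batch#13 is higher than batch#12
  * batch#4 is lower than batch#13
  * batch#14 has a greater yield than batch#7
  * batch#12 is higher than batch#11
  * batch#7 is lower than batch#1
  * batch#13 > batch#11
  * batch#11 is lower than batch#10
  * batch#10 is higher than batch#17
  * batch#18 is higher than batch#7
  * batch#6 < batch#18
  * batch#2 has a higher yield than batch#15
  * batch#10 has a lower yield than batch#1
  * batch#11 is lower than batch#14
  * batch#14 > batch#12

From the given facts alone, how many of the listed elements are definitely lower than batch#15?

The elements the relations force below batch#15 are batch#11, batch#12, batch#7, batch#14 — no chain reaches any other.
That is 4.

4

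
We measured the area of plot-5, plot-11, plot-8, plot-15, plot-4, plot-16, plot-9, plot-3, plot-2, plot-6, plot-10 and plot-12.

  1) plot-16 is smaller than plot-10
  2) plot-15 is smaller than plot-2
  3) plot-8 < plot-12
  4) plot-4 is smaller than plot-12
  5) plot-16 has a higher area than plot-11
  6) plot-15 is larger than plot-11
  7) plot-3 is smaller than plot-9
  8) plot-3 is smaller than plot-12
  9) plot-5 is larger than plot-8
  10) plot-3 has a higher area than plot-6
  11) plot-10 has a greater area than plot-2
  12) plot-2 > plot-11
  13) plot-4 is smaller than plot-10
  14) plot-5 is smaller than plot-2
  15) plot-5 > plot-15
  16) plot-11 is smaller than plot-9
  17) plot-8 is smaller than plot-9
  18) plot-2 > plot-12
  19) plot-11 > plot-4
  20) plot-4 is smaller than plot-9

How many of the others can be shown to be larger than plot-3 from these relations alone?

Directly above plot-3: plot-12, plot-9.
One step further: plot-2 (3 so far).
One step further: plot-10 (4 so far).
Nothing else is reachable above plot-3; 4 in all.

4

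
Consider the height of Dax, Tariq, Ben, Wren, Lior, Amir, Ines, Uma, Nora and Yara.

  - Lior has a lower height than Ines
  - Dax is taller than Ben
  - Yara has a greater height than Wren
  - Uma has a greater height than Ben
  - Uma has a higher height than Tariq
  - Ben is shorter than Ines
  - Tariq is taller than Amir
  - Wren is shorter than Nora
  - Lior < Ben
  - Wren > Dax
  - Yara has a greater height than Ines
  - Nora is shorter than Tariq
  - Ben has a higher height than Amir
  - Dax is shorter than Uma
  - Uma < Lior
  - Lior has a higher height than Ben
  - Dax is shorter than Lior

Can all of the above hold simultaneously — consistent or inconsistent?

Chaining the given relations yields Ben < Dax < Wren < Nora < Tariq < Uma < Lior, so Ben < Lior. But one relation states Lior < Ben. These cannot both hold.

inconsistent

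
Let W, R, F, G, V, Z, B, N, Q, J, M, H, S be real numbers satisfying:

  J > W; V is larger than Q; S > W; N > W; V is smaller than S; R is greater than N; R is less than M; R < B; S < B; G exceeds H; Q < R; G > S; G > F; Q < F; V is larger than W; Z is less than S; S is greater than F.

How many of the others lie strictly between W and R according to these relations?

The relations place W below R. An element lies strictly between them when it is forced above W and also forced below R.
Above W: {V, N, M, S, B, J, G}. Below R: {Q, N}.
Intersection: {N} — 1.

1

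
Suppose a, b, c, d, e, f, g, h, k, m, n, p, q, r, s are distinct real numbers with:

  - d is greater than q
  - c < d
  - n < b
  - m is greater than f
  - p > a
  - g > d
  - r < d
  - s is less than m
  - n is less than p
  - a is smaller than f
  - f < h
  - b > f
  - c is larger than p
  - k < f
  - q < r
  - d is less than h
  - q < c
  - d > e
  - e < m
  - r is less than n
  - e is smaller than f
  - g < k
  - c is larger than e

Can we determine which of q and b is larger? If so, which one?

b

Link the given pairs in sequence: q < r; r < n; n < p; p < c; c < d; d < g; g < k; k < f; f < b.
Together: q < r < n < p < c < d < g < k < f < b.
So b is larger.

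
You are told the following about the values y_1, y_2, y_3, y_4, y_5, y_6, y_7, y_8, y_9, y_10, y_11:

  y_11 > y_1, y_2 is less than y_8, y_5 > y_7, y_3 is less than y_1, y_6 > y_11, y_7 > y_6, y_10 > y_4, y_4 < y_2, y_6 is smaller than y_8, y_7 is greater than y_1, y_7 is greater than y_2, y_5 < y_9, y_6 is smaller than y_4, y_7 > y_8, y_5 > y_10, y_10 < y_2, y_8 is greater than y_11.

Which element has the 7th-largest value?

The consecutive relations fix a unique order: y_3 < y_1 < y_11 < y_6 < y_4 < y_10 < y_2 < y_8 < y_7 < y_5 < y_9.
Counting 7 from the largest end gives y_4.

y_4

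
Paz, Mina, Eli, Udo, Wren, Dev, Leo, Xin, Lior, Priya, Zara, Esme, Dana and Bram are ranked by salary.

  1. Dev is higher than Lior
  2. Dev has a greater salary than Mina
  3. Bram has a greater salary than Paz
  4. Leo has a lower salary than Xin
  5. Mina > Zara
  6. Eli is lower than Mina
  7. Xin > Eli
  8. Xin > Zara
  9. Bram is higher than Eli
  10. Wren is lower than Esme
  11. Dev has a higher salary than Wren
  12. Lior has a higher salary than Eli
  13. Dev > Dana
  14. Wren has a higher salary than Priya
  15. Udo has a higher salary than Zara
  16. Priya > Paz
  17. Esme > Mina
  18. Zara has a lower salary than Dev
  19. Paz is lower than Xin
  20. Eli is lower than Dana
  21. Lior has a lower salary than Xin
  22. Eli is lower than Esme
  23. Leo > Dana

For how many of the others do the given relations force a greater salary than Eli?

8

Directly above Eli: Lior, Mina, Dana, Bram, Esme, Xin.
One step further: Leo, Dev (8 so far).
No other element is forced above Eli by the given relations, so the count is 8.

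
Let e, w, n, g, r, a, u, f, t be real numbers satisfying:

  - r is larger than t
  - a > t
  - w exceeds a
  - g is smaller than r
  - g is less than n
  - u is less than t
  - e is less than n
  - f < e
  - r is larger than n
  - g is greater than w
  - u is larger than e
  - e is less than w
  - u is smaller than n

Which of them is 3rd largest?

g

The consecutive relations fix a unique order: f < e < u < t < a < w < g < n < r.
The 3rd largest is g.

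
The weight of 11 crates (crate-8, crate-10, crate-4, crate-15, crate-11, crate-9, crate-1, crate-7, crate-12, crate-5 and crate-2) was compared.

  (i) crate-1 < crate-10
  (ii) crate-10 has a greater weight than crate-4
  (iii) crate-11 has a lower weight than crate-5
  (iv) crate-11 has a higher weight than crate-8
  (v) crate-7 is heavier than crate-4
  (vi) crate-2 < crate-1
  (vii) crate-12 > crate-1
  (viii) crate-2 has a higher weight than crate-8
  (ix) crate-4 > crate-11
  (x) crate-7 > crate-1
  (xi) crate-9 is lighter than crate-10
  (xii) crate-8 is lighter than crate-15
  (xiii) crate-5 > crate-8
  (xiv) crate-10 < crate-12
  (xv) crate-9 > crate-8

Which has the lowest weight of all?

Chaining upward from crate-8: directly above it, crate-2, crate-11, crate-9, crate-15, crate-5; then crate-1, crate-4, crate-10; then crate-7, crate-12.
That covers every other element, and nothing is given below crate-8, so crate-8 is the lowest weight.

crate-8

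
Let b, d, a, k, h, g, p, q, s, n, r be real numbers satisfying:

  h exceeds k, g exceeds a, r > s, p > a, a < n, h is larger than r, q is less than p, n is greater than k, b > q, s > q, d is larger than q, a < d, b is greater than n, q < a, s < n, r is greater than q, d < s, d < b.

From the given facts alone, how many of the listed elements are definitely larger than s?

4

Directly above s: r, n.
One step further: b, h (4 so far).
Nothing else is reachable above s; 4 in all.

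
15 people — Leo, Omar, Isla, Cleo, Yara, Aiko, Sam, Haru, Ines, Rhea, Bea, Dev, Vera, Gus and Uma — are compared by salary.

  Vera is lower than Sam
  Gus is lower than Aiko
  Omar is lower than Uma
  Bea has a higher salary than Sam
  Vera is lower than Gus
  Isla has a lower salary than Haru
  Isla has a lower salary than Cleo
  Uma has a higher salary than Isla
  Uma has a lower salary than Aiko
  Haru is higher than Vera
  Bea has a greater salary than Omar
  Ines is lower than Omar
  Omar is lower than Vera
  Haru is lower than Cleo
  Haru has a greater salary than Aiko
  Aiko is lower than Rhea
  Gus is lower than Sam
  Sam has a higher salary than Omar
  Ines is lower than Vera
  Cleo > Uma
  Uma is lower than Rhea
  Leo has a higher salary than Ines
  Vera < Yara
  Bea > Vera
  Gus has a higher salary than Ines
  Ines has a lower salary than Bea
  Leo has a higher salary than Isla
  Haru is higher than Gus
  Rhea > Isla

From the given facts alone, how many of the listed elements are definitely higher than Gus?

The elements the relations force above Gus are Aiko, Sam, Rhea, Haru, Cleo, Bea — no chain reaches any other.
That is 6.

6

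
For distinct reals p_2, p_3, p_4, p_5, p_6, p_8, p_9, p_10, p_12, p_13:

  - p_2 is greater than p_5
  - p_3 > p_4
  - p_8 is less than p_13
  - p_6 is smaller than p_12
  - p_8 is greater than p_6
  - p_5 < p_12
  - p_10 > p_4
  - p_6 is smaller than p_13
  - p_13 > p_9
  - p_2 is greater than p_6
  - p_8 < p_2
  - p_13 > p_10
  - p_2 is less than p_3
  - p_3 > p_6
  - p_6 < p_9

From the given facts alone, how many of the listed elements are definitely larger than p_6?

Directly above p_6: p_8, p_2, p_9, p_12, p_3, p_13.
Nothing else is reachable above p_6; 6 in all.

6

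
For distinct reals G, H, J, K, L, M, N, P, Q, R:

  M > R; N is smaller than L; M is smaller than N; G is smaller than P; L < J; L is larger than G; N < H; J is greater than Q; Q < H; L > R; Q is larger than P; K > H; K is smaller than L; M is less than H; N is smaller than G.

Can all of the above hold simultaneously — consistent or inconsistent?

consistent

The single ordering R < M < N < G < P < Q < H < K < L < J satisfies every listed relation, so no contradiction arises.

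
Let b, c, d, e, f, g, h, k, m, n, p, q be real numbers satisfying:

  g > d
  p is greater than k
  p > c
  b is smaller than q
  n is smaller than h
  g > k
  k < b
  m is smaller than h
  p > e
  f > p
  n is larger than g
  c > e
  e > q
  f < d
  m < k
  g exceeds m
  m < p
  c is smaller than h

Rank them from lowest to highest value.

m < k < b < q < e < c < p < f < d < g < n < h

The consecutive links are each given: m < k; k < b; b < q; q < e; e < c; c < p; p < f; f < d; d < g; g < n; n < h.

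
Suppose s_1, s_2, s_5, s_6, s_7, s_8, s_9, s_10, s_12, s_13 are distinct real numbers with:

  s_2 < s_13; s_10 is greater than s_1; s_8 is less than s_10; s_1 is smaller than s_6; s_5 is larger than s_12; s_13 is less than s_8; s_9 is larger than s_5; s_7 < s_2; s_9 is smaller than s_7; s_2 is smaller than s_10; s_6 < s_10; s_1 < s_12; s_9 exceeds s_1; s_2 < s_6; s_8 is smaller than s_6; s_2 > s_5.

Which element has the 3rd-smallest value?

s_5

Chaining the given pairs: s_1 < s_12 < s_5 < s_9 < s_7 < s_2 < s_13 < s_8 < s_6 < s_10.
Counting 3 from the smallest end gives s_5.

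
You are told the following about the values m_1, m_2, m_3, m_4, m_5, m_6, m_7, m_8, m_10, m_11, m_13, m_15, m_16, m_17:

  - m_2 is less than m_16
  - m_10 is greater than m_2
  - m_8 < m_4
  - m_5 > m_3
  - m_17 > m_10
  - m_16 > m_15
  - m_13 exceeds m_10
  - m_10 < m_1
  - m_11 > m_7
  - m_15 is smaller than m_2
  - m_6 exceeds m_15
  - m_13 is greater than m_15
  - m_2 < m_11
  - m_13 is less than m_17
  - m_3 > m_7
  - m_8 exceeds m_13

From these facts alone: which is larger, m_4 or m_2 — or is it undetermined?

m_2 < m_10 and m_10 < m_13 give m_2 < m_13.
Then m_13 < m_8 extends the chain to m_8.
Then m_8 < m_4 extends the chain to m_4.
So m_4 is larger.

m_4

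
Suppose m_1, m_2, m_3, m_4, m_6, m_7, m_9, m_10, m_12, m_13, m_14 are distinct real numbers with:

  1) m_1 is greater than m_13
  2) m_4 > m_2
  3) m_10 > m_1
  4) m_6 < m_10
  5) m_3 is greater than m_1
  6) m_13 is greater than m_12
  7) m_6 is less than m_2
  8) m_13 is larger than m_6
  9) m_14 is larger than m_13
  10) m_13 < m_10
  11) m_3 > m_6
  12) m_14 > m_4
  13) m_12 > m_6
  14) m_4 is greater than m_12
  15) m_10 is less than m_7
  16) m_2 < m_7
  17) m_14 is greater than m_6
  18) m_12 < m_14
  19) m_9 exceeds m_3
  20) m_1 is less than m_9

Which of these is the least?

m_6

Chaining upward from m_6: directly above it, m_2, m_12, m_13, m_10, m_14, m_3; then m_4, m_1, m_9, m_7.
That covers every other element, and nothing is given below m_6, so m_6 is the least.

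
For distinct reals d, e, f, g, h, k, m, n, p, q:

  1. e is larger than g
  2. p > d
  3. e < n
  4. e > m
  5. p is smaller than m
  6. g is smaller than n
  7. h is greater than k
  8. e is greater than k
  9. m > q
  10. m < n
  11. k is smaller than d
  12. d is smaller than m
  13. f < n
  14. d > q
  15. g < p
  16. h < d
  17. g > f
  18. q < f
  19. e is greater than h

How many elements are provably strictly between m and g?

The relations place g below m. An element lies strictly between them when it is forced above g and also forced below m.
Above g: {p, e, n}. Below m: {q, f, k, h, d, p}.
Intersection: {p} — 1.

1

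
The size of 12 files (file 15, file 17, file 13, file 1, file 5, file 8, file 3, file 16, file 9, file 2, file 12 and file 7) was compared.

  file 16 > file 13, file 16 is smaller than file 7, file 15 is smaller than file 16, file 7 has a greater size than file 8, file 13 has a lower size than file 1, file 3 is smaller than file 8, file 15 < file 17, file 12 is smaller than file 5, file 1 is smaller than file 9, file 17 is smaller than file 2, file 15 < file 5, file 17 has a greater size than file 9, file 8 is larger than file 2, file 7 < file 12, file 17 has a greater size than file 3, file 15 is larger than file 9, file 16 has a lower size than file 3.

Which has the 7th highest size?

Piecing the relations together gives one ordering: file 13 < file 1 < file 9 < file 15 < file 16 < file 3 < file 17 < file 2 < file 8 < file 7 < file 12 < file 5.
The 7th largest is file 3.

file 3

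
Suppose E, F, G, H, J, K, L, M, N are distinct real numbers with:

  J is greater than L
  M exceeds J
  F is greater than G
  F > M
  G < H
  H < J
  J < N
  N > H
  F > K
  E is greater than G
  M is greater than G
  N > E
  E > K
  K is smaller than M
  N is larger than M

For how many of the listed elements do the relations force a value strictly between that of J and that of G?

1

The relations place G below J. An element lies strictly between them when it is forced above G and also forced below J.
Above G: {H, E, M, N, F}. Below J: {L, H}.
Intersection: {H} — 1.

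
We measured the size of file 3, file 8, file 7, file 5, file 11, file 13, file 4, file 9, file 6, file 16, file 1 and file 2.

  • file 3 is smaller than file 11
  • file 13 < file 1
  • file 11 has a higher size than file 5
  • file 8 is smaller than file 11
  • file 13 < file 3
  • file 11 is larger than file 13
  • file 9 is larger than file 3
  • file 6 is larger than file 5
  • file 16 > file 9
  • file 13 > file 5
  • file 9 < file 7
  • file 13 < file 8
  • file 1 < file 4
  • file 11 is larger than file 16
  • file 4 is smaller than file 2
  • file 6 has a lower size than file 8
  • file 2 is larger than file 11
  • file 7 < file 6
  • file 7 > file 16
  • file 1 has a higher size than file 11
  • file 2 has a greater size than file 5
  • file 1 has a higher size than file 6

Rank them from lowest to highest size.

Nothing is placed below file 5, so it is least; from there file 5 < file 13; file 13 < file 3; file 3 < file 9; file 9 < file 16; file 16 < file 7; file 7 < file 6; file 6 < file 8; file 8 < file 11; file 11 < file 1; file 1 < file 4; file 4 < file 2, each given directly.

file 5 < file 13 < file 3 < file 9 < file 16 < file 7 < file 6 < file 8 < file 11 < file 1 < file 4 < file 2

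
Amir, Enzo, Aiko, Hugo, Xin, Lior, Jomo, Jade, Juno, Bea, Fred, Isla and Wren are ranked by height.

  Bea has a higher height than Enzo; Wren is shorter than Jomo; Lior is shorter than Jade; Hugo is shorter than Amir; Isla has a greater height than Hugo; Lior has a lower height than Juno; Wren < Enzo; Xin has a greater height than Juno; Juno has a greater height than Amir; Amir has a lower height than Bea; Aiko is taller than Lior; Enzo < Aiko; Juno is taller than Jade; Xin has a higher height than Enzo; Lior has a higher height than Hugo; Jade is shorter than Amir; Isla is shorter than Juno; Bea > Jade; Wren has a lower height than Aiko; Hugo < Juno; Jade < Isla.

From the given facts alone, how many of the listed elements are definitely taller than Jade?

Directly above Jade: Isla, Amir, Juno, Bea.
One step further: Xin (5 so far).
Nothing else is reachable above Jade; 5 in all.

5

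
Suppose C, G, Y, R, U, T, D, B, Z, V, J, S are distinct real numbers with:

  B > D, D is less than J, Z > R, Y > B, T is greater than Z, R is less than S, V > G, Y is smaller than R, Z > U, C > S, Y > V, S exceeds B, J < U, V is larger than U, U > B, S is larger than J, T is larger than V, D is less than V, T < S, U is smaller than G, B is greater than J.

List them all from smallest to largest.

The consecutive links are each given: D < J; J < B; B < U; U < G; G < V; V < Y; Y < R; R < Z; Z < T; T < S; S < C.

D < J < B < U < G < V < Y < R < Z < T < S < C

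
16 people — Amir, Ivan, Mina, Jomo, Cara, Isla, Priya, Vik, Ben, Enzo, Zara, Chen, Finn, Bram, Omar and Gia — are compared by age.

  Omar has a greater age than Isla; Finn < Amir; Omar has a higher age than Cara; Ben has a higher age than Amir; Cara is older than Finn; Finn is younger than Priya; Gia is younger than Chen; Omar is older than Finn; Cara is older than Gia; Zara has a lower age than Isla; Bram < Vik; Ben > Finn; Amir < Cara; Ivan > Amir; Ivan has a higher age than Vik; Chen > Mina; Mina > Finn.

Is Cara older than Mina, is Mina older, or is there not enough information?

Following every chain through Mina: above Mina we get Chen; below Mina we get Finn.
Cara is not reached, and no chain runs the other way from Cara to Mina.
So the given relations leave the order of Mina and Cara undetermined.

undetermined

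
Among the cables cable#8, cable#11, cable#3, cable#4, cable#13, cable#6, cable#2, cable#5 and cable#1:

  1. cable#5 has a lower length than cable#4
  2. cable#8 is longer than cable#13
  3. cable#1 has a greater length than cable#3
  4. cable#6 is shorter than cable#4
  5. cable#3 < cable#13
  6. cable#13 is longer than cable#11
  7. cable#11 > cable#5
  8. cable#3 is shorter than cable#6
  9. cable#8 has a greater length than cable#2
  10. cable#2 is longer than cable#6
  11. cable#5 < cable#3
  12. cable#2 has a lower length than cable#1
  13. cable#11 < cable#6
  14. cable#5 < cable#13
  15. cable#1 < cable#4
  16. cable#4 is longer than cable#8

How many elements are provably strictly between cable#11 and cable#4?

Chaining upward from cable#11 reaches: cable#6, cable#2, cable#13, cable#8, cable#1.
Chaining downward from cable#4 reaches: cable#5, cable#3, cable#6, cable#2, cable#13, cable#8, cable#1.
Strictly between cable#11 and cable#4 are those in both lists: cable#6, cable#2, cable#13, cable#8, cable#1 — 5 elements.

5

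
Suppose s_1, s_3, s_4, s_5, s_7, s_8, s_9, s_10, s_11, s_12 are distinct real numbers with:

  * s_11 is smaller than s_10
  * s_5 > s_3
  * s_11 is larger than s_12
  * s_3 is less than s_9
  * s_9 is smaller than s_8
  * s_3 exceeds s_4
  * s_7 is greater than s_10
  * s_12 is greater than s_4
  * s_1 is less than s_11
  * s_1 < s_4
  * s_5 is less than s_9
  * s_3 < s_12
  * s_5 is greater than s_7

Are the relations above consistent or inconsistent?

Every relation is compatible with s_1 < s_4 < s_3 < s_12 < s_11 < s_10 < s_7 < s_5 < s_9 < s_8; the set is consistent.

consistent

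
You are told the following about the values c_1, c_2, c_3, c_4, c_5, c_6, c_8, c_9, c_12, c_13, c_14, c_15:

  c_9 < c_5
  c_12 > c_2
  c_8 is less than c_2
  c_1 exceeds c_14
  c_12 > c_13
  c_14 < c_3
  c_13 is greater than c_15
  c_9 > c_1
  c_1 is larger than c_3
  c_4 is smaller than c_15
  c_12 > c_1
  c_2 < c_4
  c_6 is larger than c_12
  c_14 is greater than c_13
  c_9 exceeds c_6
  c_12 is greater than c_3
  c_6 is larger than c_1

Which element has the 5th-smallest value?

c_13

The consecutive relations fix a unique order: c_8 < c_2 < c_4 < c_15 < c_13 < c_14 < c_3 < c_1 < c_12 < c_6 < c_9 < c_5.
Counting 5 from the smallest end gives c_13.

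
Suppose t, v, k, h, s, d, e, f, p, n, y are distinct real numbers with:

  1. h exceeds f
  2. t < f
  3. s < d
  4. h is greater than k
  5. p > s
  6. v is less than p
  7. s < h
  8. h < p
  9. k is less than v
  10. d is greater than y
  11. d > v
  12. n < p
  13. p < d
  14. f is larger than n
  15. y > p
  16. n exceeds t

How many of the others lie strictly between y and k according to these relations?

Chaining upward from k reaches: v, h, p, d.
Chaining downward from y reaches: v, t, s, n, f, h, p.
Strictly between k and y are those in both lists: v, h, p — 3 elements.

3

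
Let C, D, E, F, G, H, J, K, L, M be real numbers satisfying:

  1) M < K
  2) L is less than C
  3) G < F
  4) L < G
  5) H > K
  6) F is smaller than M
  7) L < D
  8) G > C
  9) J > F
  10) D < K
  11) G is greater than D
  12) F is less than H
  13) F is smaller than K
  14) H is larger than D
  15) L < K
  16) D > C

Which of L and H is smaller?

L

Link the given pairs in sequence: L < C; C < D; D < G; G < F; F < M; M < K; K < H.
Chaining these gives L < C < D < G < F < M < K < H.
So L < H; L is the smaller of the two.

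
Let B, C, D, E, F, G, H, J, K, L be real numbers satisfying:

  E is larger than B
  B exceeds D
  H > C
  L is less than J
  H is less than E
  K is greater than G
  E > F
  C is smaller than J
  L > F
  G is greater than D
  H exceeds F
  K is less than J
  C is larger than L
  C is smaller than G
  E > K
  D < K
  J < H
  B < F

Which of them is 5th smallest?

The consecutive relations fix a unique order: D < B < F < L < C < G < K < J < H < E.
Counting 5 from the smallest end gives C.

C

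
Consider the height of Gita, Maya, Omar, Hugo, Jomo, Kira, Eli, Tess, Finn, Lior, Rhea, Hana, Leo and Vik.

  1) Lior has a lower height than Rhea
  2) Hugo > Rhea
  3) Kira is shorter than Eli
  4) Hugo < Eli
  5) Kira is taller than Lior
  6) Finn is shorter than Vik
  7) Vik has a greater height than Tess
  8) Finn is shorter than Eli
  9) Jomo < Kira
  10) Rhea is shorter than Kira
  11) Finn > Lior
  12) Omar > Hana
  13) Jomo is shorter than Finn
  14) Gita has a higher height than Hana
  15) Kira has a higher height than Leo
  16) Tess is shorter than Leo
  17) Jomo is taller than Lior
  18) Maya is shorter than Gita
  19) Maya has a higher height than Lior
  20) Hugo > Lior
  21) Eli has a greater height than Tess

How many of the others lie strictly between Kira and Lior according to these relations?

2

Chaining upward from Lior reaches: Maya, Jomo, Rhea, Hugo, Gita, Finn, Vik, Eli.
Chaining downward from Kira reaches: Tess, Jomo, Leo, Rhea.
Strictly between Lior and Kira are those in both lists: Jomo, Rhea — 2 elements.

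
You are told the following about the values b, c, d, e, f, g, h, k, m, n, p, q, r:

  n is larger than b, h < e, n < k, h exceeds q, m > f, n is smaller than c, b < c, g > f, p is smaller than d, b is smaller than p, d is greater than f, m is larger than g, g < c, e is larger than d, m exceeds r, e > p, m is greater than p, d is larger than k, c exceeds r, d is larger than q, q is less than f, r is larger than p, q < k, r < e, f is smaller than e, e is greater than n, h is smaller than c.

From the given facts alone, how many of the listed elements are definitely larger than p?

5

The elements the relations force above p are r, d, e, m, c — no chain reaches any other.
That is 5.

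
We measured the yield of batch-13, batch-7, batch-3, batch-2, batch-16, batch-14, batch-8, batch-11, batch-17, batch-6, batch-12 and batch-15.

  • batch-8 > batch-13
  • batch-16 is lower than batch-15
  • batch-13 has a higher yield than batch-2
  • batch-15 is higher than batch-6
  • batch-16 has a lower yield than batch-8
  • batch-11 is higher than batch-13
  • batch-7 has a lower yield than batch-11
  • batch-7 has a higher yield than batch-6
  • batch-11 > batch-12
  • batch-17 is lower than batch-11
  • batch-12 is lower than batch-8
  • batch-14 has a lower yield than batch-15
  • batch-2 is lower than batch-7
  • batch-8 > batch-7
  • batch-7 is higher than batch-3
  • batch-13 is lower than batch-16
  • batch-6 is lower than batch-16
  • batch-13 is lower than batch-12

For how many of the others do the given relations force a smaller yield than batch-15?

Directly below batch-15: batch-6, batch-14, batch-16.
One step further: batch-13 (4 so far).
One step further: batch-2 (5 so far).
No other element is forced below batch-15 by the given relations, so the count is 5.

5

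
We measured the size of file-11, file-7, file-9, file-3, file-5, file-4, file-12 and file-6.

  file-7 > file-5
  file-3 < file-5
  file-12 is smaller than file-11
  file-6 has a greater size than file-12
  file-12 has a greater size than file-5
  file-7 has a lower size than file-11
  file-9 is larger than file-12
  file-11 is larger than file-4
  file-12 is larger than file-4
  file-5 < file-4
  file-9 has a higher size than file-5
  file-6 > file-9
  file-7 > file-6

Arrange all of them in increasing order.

file-3 < file-5 < file-4 < file-12 < file-9 < file-6 < file-7 < file-11

Each adjacent pair is fixed by a given relation: file-3 < file-5; file-5 < file-4; file-4 < file-12; file-12 < file-9; file-9 < file-6; file-6 < file-7; file-7 < file-11. Chaining them end to end gives the full order.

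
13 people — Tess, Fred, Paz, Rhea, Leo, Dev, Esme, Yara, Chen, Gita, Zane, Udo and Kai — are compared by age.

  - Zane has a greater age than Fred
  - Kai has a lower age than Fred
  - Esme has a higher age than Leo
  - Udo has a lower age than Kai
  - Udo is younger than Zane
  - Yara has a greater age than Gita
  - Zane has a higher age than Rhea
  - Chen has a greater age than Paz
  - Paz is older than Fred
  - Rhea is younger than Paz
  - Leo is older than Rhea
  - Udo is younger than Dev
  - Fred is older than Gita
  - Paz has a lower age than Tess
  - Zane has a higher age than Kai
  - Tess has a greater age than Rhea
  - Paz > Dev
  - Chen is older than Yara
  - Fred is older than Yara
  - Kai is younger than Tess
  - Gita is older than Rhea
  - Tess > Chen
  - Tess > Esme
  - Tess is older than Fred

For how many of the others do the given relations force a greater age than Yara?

The elements the relations force above Yara are Fred, Paz, Chen, Zane, Tess — no chain reaches any other.
That is 5.

5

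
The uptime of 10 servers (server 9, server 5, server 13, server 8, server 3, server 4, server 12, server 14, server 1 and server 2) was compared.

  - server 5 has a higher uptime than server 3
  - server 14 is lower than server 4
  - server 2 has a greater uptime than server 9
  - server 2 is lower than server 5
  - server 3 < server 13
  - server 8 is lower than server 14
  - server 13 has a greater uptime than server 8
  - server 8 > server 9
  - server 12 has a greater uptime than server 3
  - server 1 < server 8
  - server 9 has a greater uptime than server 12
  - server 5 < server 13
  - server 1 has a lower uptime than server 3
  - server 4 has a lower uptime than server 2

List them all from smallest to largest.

Each adjacent pair is fixed by a given relation: server 1 < server 3; server 3 < server 12; server 12 < server 9; server 9 < server 8; server 8 < server 14; server 14 < server 4; server 4 < server 2; server 2 < server 5; server 5 < server 13. Chaining them end to end gives the full order.

server 1 < server 3 < server 12 < server 9 < server 8 < server 14 < server 4 < server 2 < server 5 < server 13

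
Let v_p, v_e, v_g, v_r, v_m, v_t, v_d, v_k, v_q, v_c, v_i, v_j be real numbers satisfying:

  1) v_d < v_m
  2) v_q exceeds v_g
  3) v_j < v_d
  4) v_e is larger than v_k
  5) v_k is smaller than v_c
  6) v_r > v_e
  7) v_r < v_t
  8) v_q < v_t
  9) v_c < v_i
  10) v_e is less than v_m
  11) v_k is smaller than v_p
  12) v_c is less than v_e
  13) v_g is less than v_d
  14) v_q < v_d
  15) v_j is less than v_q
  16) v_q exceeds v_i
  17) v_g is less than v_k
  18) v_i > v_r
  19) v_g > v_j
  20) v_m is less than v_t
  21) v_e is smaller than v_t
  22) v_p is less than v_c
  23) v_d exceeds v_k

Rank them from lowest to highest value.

The consecutive links are each given: v_j < v_g; v_g < v_k; v_k < v_p; v_p < v_c; v_c < v_e; v_e < v_r; v_r < v_i; v_i < v_q; v_q < v_d; v_d < v_m; v_m < v_t.

v_j < v_g < v_k < v_p < v_c < v_e < v_r < v_i < v_q < v_d < v_m < v_t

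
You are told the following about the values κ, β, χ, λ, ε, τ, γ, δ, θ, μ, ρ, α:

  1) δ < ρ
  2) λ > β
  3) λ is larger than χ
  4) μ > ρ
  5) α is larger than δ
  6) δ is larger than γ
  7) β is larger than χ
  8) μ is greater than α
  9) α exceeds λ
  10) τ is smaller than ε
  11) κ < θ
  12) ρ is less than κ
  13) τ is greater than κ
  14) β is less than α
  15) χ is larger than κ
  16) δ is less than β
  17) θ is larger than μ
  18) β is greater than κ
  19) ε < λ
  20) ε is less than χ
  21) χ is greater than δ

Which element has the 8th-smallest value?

The consecutive relations fix a unique order: γ < δ < ρ < κ < τ < ε < χ < β < λ < α < μ < θ.
The 8th smallest is β.

β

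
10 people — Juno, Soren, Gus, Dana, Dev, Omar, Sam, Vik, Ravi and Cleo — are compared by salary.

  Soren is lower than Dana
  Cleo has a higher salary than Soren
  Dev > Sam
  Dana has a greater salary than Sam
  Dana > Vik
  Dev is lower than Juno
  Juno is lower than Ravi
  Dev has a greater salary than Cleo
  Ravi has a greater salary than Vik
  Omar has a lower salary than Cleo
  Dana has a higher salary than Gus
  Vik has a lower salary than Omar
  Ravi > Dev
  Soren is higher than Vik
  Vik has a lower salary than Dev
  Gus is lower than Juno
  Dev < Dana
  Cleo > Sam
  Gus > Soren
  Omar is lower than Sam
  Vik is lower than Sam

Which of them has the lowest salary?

Vik

Chaining upward from Vik: directly above it, Omar, Soren, Sam, Dev, Dana, Ravi; then Gus, Cleo, Juno.
That covers every other element, and nothing is given below Vik, so Vik is the lowest salary.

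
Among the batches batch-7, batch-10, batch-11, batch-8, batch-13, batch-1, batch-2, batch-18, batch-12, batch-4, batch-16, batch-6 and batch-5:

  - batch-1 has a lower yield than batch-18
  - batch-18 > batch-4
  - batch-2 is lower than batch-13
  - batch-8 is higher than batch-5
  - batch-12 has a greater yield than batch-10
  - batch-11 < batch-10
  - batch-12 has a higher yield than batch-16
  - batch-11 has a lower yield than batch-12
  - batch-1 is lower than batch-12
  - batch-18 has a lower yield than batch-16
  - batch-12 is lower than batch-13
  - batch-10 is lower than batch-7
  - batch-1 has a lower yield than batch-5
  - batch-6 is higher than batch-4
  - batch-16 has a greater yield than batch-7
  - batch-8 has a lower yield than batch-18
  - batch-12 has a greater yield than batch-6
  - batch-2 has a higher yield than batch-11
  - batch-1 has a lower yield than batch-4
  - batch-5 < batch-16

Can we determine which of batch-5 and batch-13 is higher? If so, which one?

batch-13

batch-5 < batch-8 and batch-8 < batch-18 give batch-5 < batch-18.
With batch-18 < batch-16: batch-5 < batch-8 < batch-18 < batch-16.
With batch-16 < batch-12: batch-5 < batch-8 < batch-18 < batch-16 < batch-12.
Then batch-12 < batch-13 extends the chain to batch-13.
So batch-13 is higher.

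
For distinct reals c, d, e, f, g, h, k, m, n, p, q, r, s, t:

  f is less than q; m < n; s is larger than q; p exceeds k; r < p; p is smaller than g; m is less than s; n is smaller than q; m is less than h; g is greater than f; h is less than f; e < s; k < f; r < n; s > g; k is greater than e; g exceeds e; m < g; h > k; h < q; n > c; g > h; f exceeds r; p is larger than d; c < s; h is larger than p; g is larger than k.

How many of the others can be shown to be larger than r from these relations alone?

The elements the relations force above r are n, p, h, f, q, g, s — no chain reaches any other.
That is 7.

7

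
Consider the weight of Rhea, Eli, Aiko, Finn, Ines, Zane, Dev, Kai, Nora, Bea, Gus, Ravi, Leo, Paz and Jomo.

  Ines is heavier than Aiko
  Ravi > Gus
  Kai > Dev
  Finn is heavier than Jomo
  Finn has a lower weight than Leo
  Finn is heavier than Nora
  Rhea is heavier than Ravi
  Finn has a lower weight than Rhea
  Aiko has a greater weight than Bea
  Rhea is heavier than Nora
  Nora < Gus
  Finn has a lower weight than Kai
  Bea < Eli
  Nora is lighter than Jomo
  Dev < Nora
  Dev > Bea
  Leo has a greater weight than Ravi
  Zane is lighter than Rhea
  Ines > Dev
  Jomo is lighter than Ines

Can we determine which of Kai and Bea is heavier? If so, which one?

Kai

The relevant relations are Bea < Dev; Dev < Nora; Nora < Jomo; Jomo < Finn; Finn < Kai.
Together: Bea < Dev < Nora < Jomo < Finn < Kai.
So Kai is heavier.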